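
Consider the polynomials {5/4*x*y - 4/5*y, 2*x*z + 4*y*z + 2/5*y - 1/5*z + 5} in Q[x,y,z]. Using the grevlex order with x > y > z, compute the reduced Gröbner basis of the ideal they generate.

f_1 = 5/4*x*y - 4/5*y, LT = x*y.
f_2 = 2*x*z + 4*y*z + 2/5*y - 1/5*z + 5, LT = x*z.

S(f_1,f_2): lcm = x*y*z. S = -2*y**2*z - 1/5*y**2 - 27/50*y*z - 5/2*y.
  leading term y**2*z: no divisor's leading term divides it; move -2*y**2*z to the remainder.
  leading term y**2: no divisor's leading term divides it; move -1/5*y**2 to the remainder.
  leading term y*z: no divisor's leading term divides it; move -27/50*y*z to the remainder.
  leading term y: no divisor's leading term divides it; move -5/2*y to the remainder.
  remainder -2*y**2*z - 1/5*y**2 - 27/50*y*z - 5/2*y ≠ 0; add g_3 = -2*y**2*z - 1/5*y**2 - 27/50*y*z - 5/2*y to the basis.

The other S-polynomials (S(f_1,g_3), S(f_2,g_3)) all reduce to 0 modulo the current basis, so we have a Gröbner basis.

G = {y**2*z + 1/10*y**2 + 27/100*y*z + 5/4*y, x*y - 16/25*y, x*z + 2*y*z + 1/5*y - 1/10*z + 5/2}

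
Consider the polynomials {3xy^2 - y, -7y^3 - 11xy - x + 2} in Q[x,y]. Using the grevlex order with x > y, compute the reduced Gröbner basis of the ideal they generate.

The reduced Gröbner basis is the canonical form of the ideal for this ordering.

f_1 = 3xy^2 - y, LT = xy^2.
f_2 = -7y^3 - 11xy - x + 2, LT = y^3.

S(f_1,f_2): lcm = xy^3. S = -11/7x^2y - 1/7x^2 - 1/3y^2 + 2/7x.
  reduce S modulo (f_1, f_2):
  remainder -11/7x^2y - 1/7x^2 - 1/3y^2 + 2/7x ≠ 0; add g_3 = -11/7x^2y - 1/7x^2 - 1/3y^2 + 2/7x to the basis.

S(f_1,g_3): lcm = x^2y^2. S = -1/11x^2y - 7/33y^3 - 5/33xy.
  reduce S modulo (f_1, f_2, g_3):
  remainder 1/121x^2 + 2/11xy + 7/363y^2 + 5/363x - 2/33 ≠ 0; add g_4 = 1/121x^2 + 2/11xy + 7/363y^2 + 5/363x - 2/33 to the basis.

The other S-polynomials (S(f_2,g_3), S(f_1,g_4), S(f_2,g_4), S(g_3,g_4)) all reduce to 0 modulo the current basis, so we have a Gröbner basis.
Inter-reduce: drop elements whose leading term is divisible by another's, tail-reduce, and make monic.

G = {xy^2 - 1/3y, y^3 + 11/7xy + 1/7x - 2/7, x^2 + 22xy + 7/3y^2 + 5/3x - 22/3}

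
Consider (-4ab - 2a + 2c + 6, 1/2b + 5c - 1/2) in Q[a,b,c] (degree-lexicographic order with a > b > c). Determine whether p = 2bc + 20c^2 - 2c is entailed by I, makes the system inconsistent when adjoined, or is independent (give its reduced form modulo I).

2bc + 20c^2 - 2c lies in I (it reduces to 0).

First compute the reduced Gröbner basis of I by Buchberger's algorithm.
f_1 = -4ab - 2a + 2c + 6, LT = ab.
f_2 = 1/2b + 5c - 1/2, LT = b.

S(f_1,f_2): lcm = ab. S = -10ac + 3/2a - 1/2c - 3/2.
  leading term ac: no divisor's leading term divides it; move -10ac to the remainder.
  leading term a: no divisor's leading term divides it; move 3/2a to the remainder.
  leading term c: no divisor's leading term divides it; move -1/2c to the remainder.
  leading term 1: no divisor's leading term divides it; move -3/2 to the remainder.
  remainder -10ac + 3/2a - 1/2c - 3/2 ≠ 0; add h_3 = -10ac + 3/2a - 1/2c - 3/2 to the basis.

The other S-polynomials (S(f_1,h_3), S(f_2,h_3)) all reduce to 0 modulo the current basis, so we have a Gröbner basis.
Inter-reduce: drop elements whose leading term is divisible by another's, tail-reduce, and make monic.
Reduced Gröbner basis: {ac - 3/20a + 1/20c + 3/20, b + 10c - 1}.
Label its elements g_1 = ac - 3/20a + 1/20c + 3/20, g_2 = b + 10c - 1.

Reduce p = 2bc + 20c^2 - 2c modulo G:
  leading term bc: subtract (2c)·g_2 from 2bc + 20c^2 - 2c → 0
  normal form = 0.
Since the normal form is 0, p ∈ I.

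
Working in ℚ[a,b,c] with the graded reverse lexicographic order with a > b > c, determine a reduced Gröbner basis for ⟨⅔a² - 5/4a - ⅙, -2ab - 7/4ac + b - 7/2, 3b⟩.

Buchberger's algorithm terminates because the ascending chain of leading-term ideals stabilizes.

f_1 = ⅔a² - 5/4a - ⅙, LT = a².
f_2 = -2ab - 7/4ac + b - 7/2, LT = ab.
f_3 = 3b, LT = b.

S(f_1,f_2): lcm = a²b. S = -⅞a²c - 11/8ab - 7/4a - ¼b.
  leading term a²c: subtract (-21/16c)·f_1 from -⅞a²c - 11/8ab - 7/4a - ¼b → -11/8ab - 105/64ac - 7/4a - ¼b - 7/32c
  leading term ab: subtract (11/16)·f_2 from -11/8ab - 105/64ac - 7/4a - ¼b - 7/32c → -7/16ac - 7/4a - 15/16b - 7/32c + 77/32
  leading term ac: no divisor's leading term divides it; move -7/16ac to the remainder.
  leading term a: no divisor's leading term divides it; move -7/4a to the remainder.
  leading term b: subtract (-5/16)·f_3 from -15/16b - 7/32c + 77/32 → -7/32c + 77/32
  leading term c: no divisor's leading term divides it; move -7/32c to the remainder.
  leading term 1: no divisor's leading term divides it; move 77/32 to the remainder.
  remainder -7/16ac - 7/4a - 7/32c + 77/32 ≠ 0; add g_4 = -7/16ac - 7/4a - 7/32c + 77/32 to the basis.

S(f_1,f_3): leading monomials are coprime, so the S-polynomial reduces to 0 (Buchberger's first criterion).
S(f_2,f_3): lcm = ab. S = ⅞ac - ½b + 7/4.
  leading term ac: subtract (-2)·g_4 from ⅞ac - ½b + 7/4 → -7/2a - ½b - 7/16c + 105/16
  leading term a: no divisor's leading term divides it; move -7/2a to the remainder.
  leading term b: subtract (-⅙)·f_3 from -½b - 7/16c + 105/16 → -7/16c + 105/16
  leading term c: no divisor's leading term divides it; move -7/16c to the remainder.
  leading term 1: no divisor's leading term divides it; move 105/16 to the remainder.
  remainder -7/2a - 7/16c + 105/16 ≠ 0; add g_5 = -7/2a - 7/16c + 105/16 to the basis.

S(f_1,g_4): lcm = a²c. S = -4a² - 19/8ac + 11/2a - ¼c.
  leading term a²: subtract (-6)·f_1 from -4a² - 19/8ac + 11/2a - ¼c → -19/8ac - 2a - ¼c - 1
  leading term ac: subtract (38/7)·g_4 from -19/8ac - 2a - ¼c - 1 → 15/2a + 15/16c - 225/16
  leading term a: subtract (-15/7)·g_5 from 15/2a + 15/16c - 225/16 → 0
  remainder 0.

S(f_2,g_4): lcm = abc. S = ⅞ac² - 4ab - bc + 11/2b + 7/4c.
  leading term ac²: subtract (-2c)·g_4 from ⅞ac² - 4ab - bc + 11/2b + 7/4c → -4ab - 7/2ac - bc - 7/16c² + 11/2b + 105/16c
  leading term ab: subtract (2)·f_2 from -4ab - 7/2ac - bc - 7/16c² + 11/2b + 105/16c → -bc - 7/16c² + 7/2b + 105/16c + 7
  leading term bc: subtract (-⅓c)·f_3 from -bc - 7/16c² + 7/2b + 105/16c + 7 → -7/16c² + 7/2b + 105/16c + 7
  leading term c²: no divisor's leading term divides it; move -7/16c² to the remainder.
  leading term b: subtract (7/6)·f_3 from 7/2b + 105/16c + 7 → 105/16c + 7
  leading term c: no divisor's leading term divides it; move 105/16c to the remainder.
  leading term 1: no divisor's leading term divides it; move 7 to the remainder.
  remainder -7/16c² + 105/16c + 7 ≠ 0; add g_6 = -7/16c² + 105/16c + 7 to the basis.

S(f_3,g_4): leading monomials are coprime, so the S-polynomial reduces to 0 (Buchberger's first criterion).
S(f_1,g_5): lcm = a². S = -⅛ac - ¼.
  leading term ac: subtract (2/7)·g_4 from -⅛ac - ¼ → ½a + 1/16c - 15/16
  leading term a: subtract (-1/7)·g_5 from ½a + 1/16c - 15/16 → 0
  remainder 0.

S(f_2,g_5): lcm = ab. S = ⅞ac - ⅛bc + 11/8b + 7/4.
  leading term ac: subtract (-2)·g_4 from ⅞ac - ⅛bc + 11/8b + 7/4 → -⅛bc - 7/2a + 11/8b - 7/16c + 105/16
  leading term bc: subtract (-1/24c)·f_3 from -⅛bc - 7/2a + 11/8b - 7/16c + 105/16 → -7/2a + 11/8b - 7/16c + 105/16
  leading term a: subtract (1)·g_5 from -7/2a + 11/8b - 7/16c + 105/16 → 11/8b
  leading term b: subtract (11/24)·f_3 from 11/8b → 0
  remainder 0.

S(f_3,g_5): leading monomials are coprime, so the S-polynomial reduces to 0 (Buchberger's first criterion).
S(g_4,g_5): lcm = ac. S = -⅛c² + 4a + 19/8c - 11/2.
  leading term c²: subtract (2/7)·g_6 from -⅛c² + 4a + 19/8c - 11/2 → 4a + ½c - 15/2
  leading term a: subtract (-8/7)·g_5 from 4a + ½c - 15/2 → 0
  remainder 0.

S(f_1,g_6): leading monomials are coprime, so the S-polynomial reduces to 0 (Buchberger's first criterion).
S(f_2,g_6): leading monomials are coprime, so the S-polynomial reduces to 0 (Buchberger's first criterion).
S(f_3,g_6): leading monomials are coprime, so the S-polynomial reduces to 0 (Buchberger's first criterion).
S(g_4,g_6): lcm = ac². S = 19ac + ½c² + 16a - 11/2c.
  leading term ac: subtract (-304/7)·g_4 from 19ac + ½c² + 16a - 11/2c → ½c² - 60a - 15c + 209/2
  leading term c²: subtract (-8/7)·g_6 from ½c² - 60a - 15c + 209/2 → -60a - 15/2c + 225/2
  leading term a: subtract (120/7)·g_5 from -60a - 15/2c + 225/2 → 0
  remainder 0.

S(g_5,g_6): leading monomials are coprime, so the S-polynomial reduces to 0 (Buchberger's first criterion).
Every S-polynomial of the final basis reduces to 0, so we have a Gröbner basis.
Inter-reduce: drop elements whose leading term is divisible by another's, tail-reduce, and make monic.

G = {c² - 15c - 16, a + ⅛c - 15/8, b}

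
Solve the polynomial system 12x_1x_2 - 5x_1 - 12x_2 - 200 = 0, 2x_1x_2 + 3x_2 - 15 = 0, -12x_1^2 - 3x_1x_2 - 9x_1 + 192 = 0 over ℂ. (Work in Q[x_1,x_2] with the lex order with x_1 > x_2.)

{(-4, -3)}

Compute a lex Gröbner basis by Buchberger's algorithm.
f_1 = 12x_1x_2 - 5x_1 - 12x_2 - 200, LT = x_1x_2.
f_2 = 2x_1x_2 + 3x_2 - 15, LT = x_1x_2.
f_3 = -12x_1^2 - 3x_1x_2 - 9x_1 + 192, LT = x_1^2.

S(f_1,f_2): lcm = x_1x_2. S = -5/12x_1 - 5/2x_2 - 55/6.
  reduce S modulo (f_1, f_2, f_3):
  remainder -5/12x_1 - 5/2x_2 - 55/6 ≠ 0; add h_4 = -5/12x_1 - 5/2x_2 - 55/6 to the basis.

S(f_1,f_3): lcm = x_1^2x_2. S = -5/12x_1^2 - 1/4x_1x_2^2 - 7/4x_1x_2 - 50/3x_1 + 16x_2.
  reduce S modulo (f_1, f_2, f_3, h_4):
  remainder -1/4x_2^2 + 1351/12x_2 + 340 ≠ 0; add h_5 = -1/4x_2^2 + 1351/12x_2 + 340 to the basis.

S(f_2,f_3): lcm = x_1^2x_2. S = -1/4x_1x_2^2 + 3/4x_1x_2 - 15/2x_1 + 16x_2.
  reduce S modulo (f_1, f_2, f_3, h_4, h_5):
  remainder -1815/32x_2 - 5445/32 ≠ 0; add h_6 = -1815/32x_2 - 5445/32 to the basis.

The other S-polynomials (S(f_1,h_4), S(f_2,h_4), S(f_3,h_4), S(f_1,h_5), S(f_2,h_5), S(f_3,h_5), S(h_4,h_5), S(f_1,h_6), S(f_2,h_6), S(f_3,h_6), S(h_4,h_6), S(h_5,h_6)) all reduce to 0 modulo the current basis, so we have a Gröbner basis.
Inter-reduce: drop elements whose leading term is divisible by another's, tail-reduce, and make monic.
Reduced Gröbner basis: {x_1 + 4, x_2 + 3}.

The lex basis is triangular: the last element involves only x_2. Solving x_2 + 3 = 0 gives x_2 ∈ {-3}; substituting each value into the earlier elements determines the remaining variables.
  x_2 = -3: the earlier basis element becomes x_1 + 4 = 0, giving x_1 = -4 — point (-4, -3).
Zero-dimensionality of the ideal guarantees finitely many solutions over ℂ.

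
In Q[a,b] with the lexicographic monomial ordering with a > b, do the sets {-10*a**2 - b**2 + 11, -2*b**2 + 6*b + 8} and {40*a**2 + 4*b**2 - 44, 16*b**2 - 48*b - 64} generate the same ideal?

Yes, the ideals are equal.

Two ideals are equal iff their reduced Gröbner bases coincide (the reduced basis is unique for a fixed ordering).
Buchberger on the first generating set:
f_1 = -10*a**2 - b**2 + 11, LT = a**2.
f_2 = -2*b**2 + 6*b + 8, LT = b**2.

The S-polynomials (S(f_1,f_2)) all reduce to 0 modulo the current basis, so we have a Gröbner basis.
Inter-reduce: drop elements whose leading term is divisible by another's, tail-reduce, and make monic.
Reduced Gröbner basis: {a**2 + 3/10*b - 7/10, b**2 - 3*b - 4}.

Buchberger on the second generating set:
h_1 = 40*a**2 + 4*b**2 - 44, LT = a**2.
h_2 = 16*b**2 - 48*b - 64, LT = b**2.

The S-polynomials (S(h_1,h_2)) all reduce to 0 modulo the current basis, so we have a Gröbner basis.
Inter-reduce: drop elements whose leading term is divisible by another's, tail-reduce, and make monic.
Reduced Gröbner basis: {a**2 + 3/10*b - 7/10, b**2 - 3*b - 4}.

The two bases agree; hence the ideals are identical.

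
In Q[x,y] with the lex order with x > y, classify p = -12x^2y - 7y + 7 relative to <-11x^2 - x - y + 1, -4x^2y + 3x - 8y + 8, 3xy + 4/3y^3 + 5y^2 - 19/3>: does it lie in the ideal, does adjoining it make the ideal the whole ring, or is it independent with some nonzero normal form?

First compute the reduced Gröbner basis of I by Buchberger's algorithm.
f_1 = -11x^2 - x - y + 1, LT = x^2.
f_2 = -4x^2y + 3x - 8y + 8, LT = x^2y.
f_3 = 3xy + 4/3y^3 + 5y^2 - 19/3, LT = xy.

S(f_1,f_2): lcm = x^2y. S = 1/11xy + 3/4x + 1/11y^2 - 23/11y + 2.
  reduce S modulo (f_1, f_2, f_3):
  remainder 3/4x - 4/99y^3 - 2/33y^2 - 23/11y + 217/99 ≠ 0; add h_4 = 3/4x - 4/99y^3 - 2/33y^2 - 23/11y + 217/99 to the basis.

S(f_1,f_3): lcm = x^2y. S = -4/9xy^3 - 5/3xy^2 + 1/11xy + 19/9x + 1/11y^2 - 1/11y.
  reduce S modulo (f_1, f_2, f_3, h_4):
  remainder 16/81y^5 + 40/27y^4 + 7621/2673y^3 - 82/99y^2 + 676/297y - 15979/2673 ≠ 0; add h_5 = 16/81y^5 + 40/27y^4 + 7621/2673y^3 - 82/99y^2 + 676/297y - 15979/2673 to the basis.

S(f_1,h_4): lcm = x^2. S = 16/297xy^3 + 8/99xy^2 + 92/33xy - 841/297x + 1/11y - 1/11.
  reduce S modulo (f_1, f_2, f_3, h_4, h_5):
  remainder 16/297y^4 - 1052/891y^3 - 1444/297y^2 - 2185/297y + 1081/81 ≠ 0; add h_6 = 16/297y^4 - 1052/891y^3 - 1444/297y^2 - 2185/297y + 1081/81 to the basis.

S(f_2,h_4): lcm = x^2y. S = 16/297xy^4 + 8/99xy^3 + 92/33xy^2 - 868/297xy - 3/4x + 2y - 2.
  reduce S modulo (f_1, f_2, f_3, h_4, h_5, h_6):
  remainder -9405112/264627y^3 - 10917839/88209y^2 - 22479665/117612y + 370951501/1058508 ≠ 0; add h_7 = -9405112/264627y^3 - 10917839/88209y^2 - 22479665/117612y + 370951501/1058508 to the basis.

S(f_3,h_4): lcm = xy. S = 16/297y^4 + 52/99y^3 + 49/11y^2 - 868/297y - 19/9.
  reduce S modulo (f_1, f_2, f_3, h_4, h_5, h_6, h_7):
  remainder 43651989/12932029y^2 - 122595237/25864058y + 35291259/25864058 ≠ 0; add h_8 = 43651989/12932029y^2 - 122595237/25864058y + 35291259/25864058 to the basis.

S(f_2,h_5): lcm = x^2y^5. S = -15/2x^2y^4 - 7621/528x^2y^3 + 369/88x^2y^2 - 507/44x^2y + 15979/528x^2 - 3/4xy^4 + 2y^5 - 2y^4.
  reduce S modulo (f_1, f_2, f_3, h_4, h_5, h_6, h_7, h_8):
  remainder -46343352918447/109265778688y + 46343352918447/109265778688 ≠ 0; add h_9 = -46343352918447/109265778688y + 46343352918447/109265778688 to the basis.

The other S-polynomials (S(f_2,f_3), S(f_1,h_5), S(f_3,h_5), S(h_4,h_5), S(f_1,h_6), S(f_2,h_6), S(f_3,h_6), S(h_4,h_6), S(h_5,h_6), S(f_1,h_7), S(f_2,h_7), S(f_3,h_7), S(h_4,h_7), S(h_5,h_7), S(h_6,h_7), S(f_1,h_8), S(f_2,h_8), S(f_3,h_8), S(h_4,h_8), S(h_5,h_8), S(h_6,h_8), S(h_7,h_8), S(f_1,h_9), S(f_2,h_9), S(f_3,h_9), S(h_4,h_9), S(h_5,h_9), S(h_6,h_9), S(h_7,h_9), S(h_8,h_9)) all reduce to 0 modulo the current basis, so we have a Gröbner basis.
Inter-reduce: drop elements whose leading term is divisible by another's, tail-reduce, and make monic.
Reduced Gröbner basis: {x, y - 1}.
Label its elements g_1 = x, g_2 = y - 1.

Reduce p = -12x^2y - 7y + 7 modulo G:
  leading term x^2y: subtract (-12xy)·g_1 from -12x^2y - 7y + 7 → -7y + 7
  leading term y: subtract (-7)·g_2 from -7y + 7 → 0
  normal form = 0.
Since the normal form is 0, p ∈ I.

-12x^2y - 7y + 7 lies in I (it reduces to 0).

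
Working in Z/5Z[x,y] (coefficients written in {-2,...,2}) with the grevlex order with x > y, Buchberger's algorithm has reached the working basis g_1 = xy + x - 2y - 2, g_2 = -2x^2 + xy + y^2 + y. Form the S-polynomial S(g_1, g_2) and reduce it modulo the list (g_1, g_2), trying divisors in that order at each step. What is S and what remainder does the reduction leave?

lcm(LM(g_1), LM(g_2)) = x^2y.
S = (lcm/LT(g_1))·g_1 − (lcm/LT(g_2))·g_2 = -2xy^2 - 2y^3 + x^2 - 2xy - 2y^2 - 2x.
Reduce S modulo (g_1, g_2) in that order:
  leading term xy^2: subtract (-2y)·g_1 from -2xy^2 - 2y^3 + x^2 - 2xy - 2y^2 - 2x → -2y^3 + x^2 - y^2 - 2x + y
  leading term y^3: no divisor's leading term divides it; move -2y^3 to the remainder.
  leading term x^2: subtract (2)·g_2 from x^2 - y^2 - 2x + y → -2xy + 2y^2 - 2x - y
  leading term xy: subtract (-2)·g_1 from -2xy + 2y^2 - 2x - y → 2y^2 + 1
  leading term y^2: no divisor's leading term divides it; move 2y^2 to the remainder.
  leading term 1: no divisor's leading term divides it; move 1 to the remainder.
The remainder -2y^3 + 2y^2 + 1 is nonzero, so it would be added as the next basis element.

S(g_1, g_2) = -2xy^2 - 2y^3 + x^2 - 2xy - 2y^2 - 2x; remainder on division = -2y^3 + 2y^2 + 1.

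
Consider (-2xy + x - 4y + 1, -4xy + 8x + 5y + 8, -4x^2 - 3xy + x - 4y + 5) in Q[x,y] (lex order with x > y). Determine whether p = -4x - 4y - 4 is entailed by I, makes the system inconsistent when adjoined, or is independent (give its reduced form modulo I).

-4x - 4y - 4 lies in I (it reduces to 0).

First compute the reduced Gröbner basis of I by Buchberger's algorithm.
f_1 = -2xy + x - 4y + 1, LT = xy.
f_2 = -4xy + 8x + 5y + 8, LT = xy.
f_3 = -4x^2 - 3xy + x - 4y + 5, LT = x^2.

S(f_1,f_2): lcm = xy. S = 3/2x + 13/4y + 3/2.
  leading term x: no divisor's leading term divides it; move 3/2x to the remainder.
  leading term y: no divisor's leading term divides it; move 13/4y to the remainder.
  leading term 1: no divisor's leading term divides it; move 3/2 to the remainder.
  remainder 3/2x + 13/4y + 3/2 ≠ 0; add h_4 = 3/2x + 13/4y + 3/2 to the basis.

S(f_1,f_3): lcm = x^2y. S = -1/2x^2 - 3/4xy^2 + 9/4xy - 1/2x - y^2 + 5/4y.
  leading term x^2: subtract (1/8)·f_3 from -1/2x^2 - 3/4xy^2 + 9/4xy - 1/2x - y^2 + 5/4y → -3/4xy^2 + 21/8xy - 5/8x - y^2 + 7/4y - 5/8
  leading term xy^2: subtract (3/8y)·f_1 from -3/4xy^2 + 21/8xy - 5/8x - y^2 + 7/4y - 5/8 → 9/4xy - 5/8x + 1/2y^2 + 11/8y - 5/8
  leading term xy: subtract (-9/8)·f_1 from 9/4xy - 5/8x + 1/2y^2 + 11/8y - 5/8 → 1/2x + 1/2y^2 - 25/8y + 1/2
  leading term x: subtract (1/3)·h_4 from 1/2x + 1/2y^2 - 25/8y + 1/2 → 1/2y^2 - 101/24y
  leading term y^2: no divisor's leading term divides it; move 1/2y^2 to the remainder.
  leading term y: no divisor's leading term divides it; move -101/24y to the remainder.
  remainder 1/2y^2 - 101/24y ≠ 0; add h_5 = 1/2y^2 - 101/24y to the basis.

S(f_2,f_3): lcm = x^2y. S = -2x^2 - 3/4xy^2 - xy - 2x - y^2 + 5/4y.
  leading term x^2: subtract (1/2)·f_3 from -2x^2 - 3/4xy^2 - xy - 2x - y^2 + 5/4y → -3/4xy^2 + 1/2xy - 5/2x - y^2 + 13/4y - 5/2
  leading term xy^2: subtract (3/8y)·f_1 from -3/4xy^2 + 1/2xy - 5/2x - y^2 + 13/4y - 5/2 → 1/8xy - 5/2x + 1/2y^2 + 23/8y - 5/2
  leading term xy: subtract (-1/16)·f_1 from 1/8xy - 5/2x + 1/2y^2 + 23/8y - 5/2 → -39/16x + 1/2y^2 + 21/8y - 39/16
  leading term x: subtract (-13/8)·h_4 from -39/16x + 1/2y^2 + 21/8y - 39/16 → 1/2y^2 + 253/32y
  leading term y^2: subtract (1)·h_5 from 1/2y^2 + 253/32y → 1163/96y
  leading term y: no divisor's leading term divides it; move 1163/96y to the remainder.
  remainder 1163/96y ≠ 0; add h_6 = 1163/96y to the basis.

The other S-polynomials (S(f_1,h_4), S(f_2,h_4), S(f_3,h_4), S(f_1,h_5), S(f_2,h_5), S(f_3,h_5), S(h_4,h_5), S(f_1,h_6), S(f_2,h_6), S(f_3,h_6), S(h_4,h_6), S(h_5,h_6)) all reduce to 0 modulo the current basis, so we have a Gröbner basis.
Inter-reduce: drop elements whose leading term is divisible by another's, tail-reduce, and make monic.
Reduced Gröbner basis: {x + 1, y}.
Label its elements g_1 = x + 1, g_2 = y.

Reduce p = -4x - 4y - 4 modulo G:
  leading term x: subtract (-4)·g_1 from -4x - 4y - 4 → -4y
  leading term y: subtract (-4)·g_2 from -4y → 0
  normal form = 0.
Since the normal form is 0, p ∈ I.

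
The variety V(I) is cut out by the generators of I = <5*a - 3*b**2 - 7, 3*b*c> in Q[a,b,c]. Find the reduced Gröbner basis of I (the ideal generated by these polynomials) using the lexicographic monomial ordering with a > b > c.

G = {a - 3/5*b**2 - 7/5, b*c}

f_1 = 5*a - 3*b**2 - 7, LT = a.
f_2 = 3*b*c, LT = b*c.

The S-polynomials (S(f_1,f_2)) all reduce to 0 modulo the current basis, so we have a Gröbner basis.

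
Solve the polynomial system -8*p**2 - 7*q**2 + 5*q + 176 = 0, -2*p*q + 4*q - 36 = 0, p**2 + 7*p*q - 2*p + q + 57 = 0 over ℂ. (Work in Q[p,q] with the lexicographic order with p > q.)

Compute a lex Gröbner basis by Buchberger's algorithm.
f_1 = -8*p**2 - 7*q**2 + 5*q + 176, LT = p**2.
f_2 = -2*p*q + 4*q - 36, LT = p*q.
f_3 = p**2 + 7*p*q - 2*p + q + 57, LT = p**2.

S(f_1,f_2): lcm = p**2*q. S = 2*p*q - 18*p + 7/8*q**3 - 5/8*q**2 - 22*q.
  leading term p*q: subtract (-1)·f_2 from 2*p*q - 18*p + 7/8*q**3 - 5/8*q**2 - 22*q → -18*p + 7/8*q**3 - 5/8*q**2 - 18*q - 36
  leading term p: no divisor's leading term divides it; move -18*p to the remainder.
  leading term q**3: no divisor's leading term divides it; move 7/8*q**3 to the remainder.
  leading term q**2: no divisor's leading term divides it; move -5/8*q**2 to the remainder.
  leading term q: no divisor's leading term divides it; move -18*q to the remainder.
  leading term 1: no divisor's leading term divides it; move -36 to the remainder.
  remainder -18*p + 7/8*q**3 - 5/8*q**2 - 18*q - 36 ≠ 0; add h_4 = -18*p + 7/8*q**3 - 5/8*q**2 - 18*q - 36 to the basis.

S(f_1,f_3): lcm = p**2. S = -7*p*q + 2*p + 7/8*q**2 - 13/8*q - 79.
  leading term p*q: subtract (7/2)·f_2 from -7*p*q + 2*p + 7/8*q**2 - 13/8*q - 79 → 2*p + 7/8*q**2 - 125/8*q + 47
  leading term p: subtract (-1/9)·h_4 from 2*p + 7/8*q**2 - 125/8*q + 47 → 7/72*q**3 + 29/36*q**2 - 141/8*q + 43
  leading term q**3: no divisor's leading term divides it; move 7/72*q**3 to the remainder.
  leading term q**2: no divisor's leading term divides it; move 29/36*q**2 to the remainder.
  leading term q: no divisor's leading term divides it; move -141/8*q to the remainder.
  leading term 1: no divisor's leading term divides it; move 43 to the remainder.
  remainder 7/72*q**3 + 29/36*q**2 - 141/8*q + 43 ≠ 0; add h_5 = 7/72*q**3 + 29/36*q**2 - 141/8*q + 43 to the basis.

S(f_2,f_3): lcm = p**2*q. S = -7*p*q**2 + 18*p - q**2 - 57*q.
  leading term p*q**2: subtract (7/2*q)·f_2 from -7*p*q**2 + 18*p - q**2 - 57*q → 18*p - 15*q**2 + 69*q
  leading term p: subtract (-1)·h_4 from 18*p - 15*q**2 + 69*q → 7/8*q**3 - 125/8*q**2 + 51*q - 36
  leading term q**3: subtract (9)·h_5 from 7/8*q**3 - 125/8*q**2 + 51*q - 36 → -183/8*q**2 + 1677/8*q - 423
  leading term q**2: no divisor's leading term divides it; move -183/8*q**2 to the remainder.
  leading term q: no divisor's leading term divides it; move 1677/8*q to the remainder.
  leading term 1: no divisor's leading term divides it; move -423 to the remainder.
  remainder -183/8*q**2 + 1677/8*q - 423 ≠ 0; add h_6 = -183/8*q**2 + 1677/8*q - 423 to the basis.

S(f_2,h_5): lcm = p*q**3. S = -58/7*p*q**2 + 1269/7*p*q - 3096/7*p - 2*q**3 + 18*q**2.
  leading term p*q**2: subtract (29/7*q)·f_2 from -58/7*p*q**2 + 1269/7*p*q - 3096/7*p - 2*q**3 + 18*q**2 → 1269/7*p*q - 3096/7*p - 2*q**3 + 10/7*q**2 + 1044/7*q
  leading term p*q: subtract (-1269/14)·f_2 from 1269/7*p*q - 3096/7*p - 2*q**3 + 10/7*q**2 + 1044/7*q → -3096/7*p - 2*q**3 + 10/7*q**2 + 3582/7*q - 22842/7
  leading term p: subtract (172/7)·h_4 from -3096/7*p - 2*q**3 + 10/7*q**2 + 3582/7*q - 22842/7 → -47/2*q**3 + 235/14*q**2 + 954*q - 16650/7
  leading term q**3: subtract (-1692/7)·h_5 from -47/2*q**3 + 235/14*q**2 + 954*q - 16650/7 → 423/2*q**2 - 46287/14*q + 56106/7
  leading term q**2: subtract (-564/61)·h_6 from 423/2*q**2 - 46287/14*q + 56106/7 → -584154/427*q + 1752462/427
  leading term q: no divisor's leading term divides it; move -584154/427*q to the remainder.
  leading term 1: no divisor's leading term divides it; move 1752462/427 to the remainder.
  remainder -584154/427*q + 1752462/427 ≠ 0; add h_7 = -584154/427*q + 1752462/427 to the basis.

The other S-polynomials (S(f_1,h_4), S(f_2,h_4), S(f_3,h_4), S(f_1,h_5), S(f_3,h_5), S(h_4,h_5), S(f_1,h_6), S(f_2,h_6), S(f_3,h_6), S(h_4,h_6), S(h_5,h_6), S(f_1,h_7), S(f_2,h_7), S(f_3,h_7), S(h_4,h_7), S(h_5,h_7), S(h_6,h_7)) all reduce to 0 modulo the current basis, so we have a Gröbner basis.
Inter-reduce: drop elements whose leading term is divisible by another's, tail-reduce, and make monic.
Reduced Gröbner basis: {p + 4, q - 3}.

A lex Gröbner basis eliminates variables successively. Here q - 3 depends only on q, with roots {3}; lifting each root through the earlier basis elements recovers the full solutions.
  q = 3: the earlier basis element becomes p + 4 = 0, giving p = -4 — point (-4, 3).
Substituting each solution back into the original system confirms all equations vanish.

{(-4, 3)}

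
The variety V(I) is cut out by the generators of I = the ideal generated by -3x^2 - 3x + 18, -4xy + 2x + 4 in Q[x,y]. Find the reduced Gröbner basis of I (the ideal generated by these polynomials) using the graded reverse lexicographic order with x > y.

f_1 = -3x^2 - 3x + 18, LT = x^2.
f_2 = -4xy + 2x + 4, LT = xy.

S(f_1,f_2): lcm = x^2y. S = 1/2x^2 + xy + x - 6y.
  leading term x^2: subtract (-1/6)·f_1 from 1/2x^2 + xy + x - 6y → xy + 1/2x - 6y + 3
  leading term xy: subtract (-1/4)·f_2 from xy + 1/2x - 6y + 3 → x - 6y + 4
  leading term x: no divisor's leading term divides it; move x to the remainder.
  leading term y: no divisor's leading term divides it; move -6y to the remainder.
  leading term 1: no divisor's leading term divides it; move 4 to the remainder.
  remainder x - 6y + 4 ≠ 0; add g_3 = x - 6y + 4 to the basis.

S(f_2,g_3): lcm = xy. S = 6y^2 - 1/2x - 4y - 1.
  leading term y^2: no divisor's leading term divides it; move 6y^2 to the remainder.
  leading term x: subtract (-1/2)·g_3 from -1/2x - 4y - 1 → -7y + 1
  leading term y: no divisor's leading term divides it; move -7y to the remainder.
  leading term 1: no divisor's leading term divides it; move 1 to the remainder.
  remainder 6y^2 - 7y + 1 ≠ 0; add g_4 = 6y^2 - 7y + 1 to the basis.

The other S-polynomials (S(f_1,g_3), S(f_1,g_4), S(f_2,g_4), S(g_3,g_4)) all reduce to 0 modulo the current basis, so we have a Gröbner basis.
Inter-reduce: drop elements whose leading term is divisible by another's, tail-reduce, and make monic.

G = {y^2 - 7/6y + 1/6, x - 6y + 4}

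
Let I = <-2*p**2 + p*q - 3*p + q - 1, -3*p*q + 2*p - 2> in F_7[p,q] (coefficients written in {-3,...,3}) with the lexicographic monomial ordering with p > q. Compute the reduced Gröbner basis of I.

G = {p - q**2 + 2, q**3 - 3*q**2 - 2*q + 2}

This is the nonlinear analogue of row-reducing a linear system.

f_1 = -2*p**2 + p*q - 3*p + q - 1, LT = p**2.
f_2 = -3*p*q + 2*p - 2, LT = p*q.

S(f_1,f_2): lcm = p**2*q. S = 3*p**2 + 3*p*q**2 - 2*p*q - 3*p + 3*q**2 - 3*q.
  reduce S modulo (f_1, f_2):
  remainder -3*p + 3*q**2 + 1 ≠ 0; add g_3 = -3*p + 3*q**2 + 1 to the basis.

S(f_2,g_3): lcm = p*q. S = -3*p + q**3 - 2*q + 3.
  reduce S modulo (f_1, f_2, g_3):
  remainder q**3 - 3*q**2 - 2*q + 2 ≠ 0; add g_4 = q**3 - 3*q**2 - 2*q + 2 to the basis.

The other S-polynomials (S(f_1,g_3), S(f_1,g_4), S(f_2,g_4), S(g_3,g_4)) all reduce to 0 modulo the current basis, so we have a Gröbner basis.
Inter-reduce: drop elements whose leading term is divisible by another's, tail-reduce, and make monic.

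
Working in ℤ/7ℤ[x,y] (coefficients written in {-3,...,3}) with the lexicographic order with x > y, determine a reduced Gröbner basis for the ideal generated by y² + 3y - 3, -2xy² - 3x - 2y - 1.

G = {x - 2y, y² + 3y - 3}

This is the nonlinear analogue of row-reducing a linear system.

f_1 = y² + 3y - 3, LT = y².
f_2 = -2xy² - 3x - 2y - 1, LT = xy².

S(f_1,f_2): lcm = xy². S = 3xy - x - y + 3.
  leading term xy: no divisor's leading term divides it; move 3xy to the remainder.
  leading term x: no divisor's leading term divides it; move -x to the remainder.
  leading term y: no divisor's leading term divides it; move -y to the remainder.
  leading term 1: no divisor's leading term divides it; move 3 to the remainder.
  remainder 3xy - x - y + 3 ≠ 0; add g_3 = 3xy - x - y + 3 to the basis.

S(f_1,g_3): lcm = xy². S = xy - 3x - 2y² - y.
  leading term xy: subtract (-2)·g_3 from xy - 3x - 2y² - y → 2x - 2y² - 3y - 1
  leading term x: no divisor's leading term divides it; move 2x to the remainder.
  leading term y²: subtract (-2)·f_1 from -2y² - 3y - 1 → 3y
  leading term y: no divisor's leading term divides it; move 3y to the remainder.
  remainder 2x + 3y ≠ 0; add g_4 = 2x + 3y to the basis.

The other S-polynomials (S(f_2,g_3), S(f_1,g_4), S(f_2,g_4), S(g_3,g_4)) all reduce to 0 modulo the current basis, so we have a Gröbner basis.
Inter-reduce: drop elements whose leading term is divisible by another's, tail-reduce, and make monic.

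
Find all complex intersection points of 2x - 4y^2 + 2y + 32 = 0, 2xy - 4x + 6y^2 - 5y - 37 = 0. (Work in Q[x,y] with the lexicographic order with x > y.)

{(-1, 3), (-5*sqrt(13)/2 - 13/2, -1 + sqrt(13)/2), (-13/2 + 5*sqrt(13)/2, -sqrt(13)/2 - 1)}

Compute a lex Gröbner basis by Buchberger's algorithm.
f_1 = 2x - 4y^2 + 2y + 32, LT = x.
f_2 = 2xy - 4x + 6y^2 - 5y - 37, LT = xy.

S(f_1,f_2): lcm = xy. S = 2x - 2y^3 - 2y^2 + 37/2y + 37/2.
  leading term x: subtract (1)·f_1 from 2x - 2y^3 - 2y^2 + 37/2y + 37/2 → -2y^3 + 2y^2 + 33/2y - 27/2
  leading term y^3: no divisor's leading term divides it; move -2y^3 to the remainder.
  leading term y^2: no divisor's leading term divides it; move 2y^2 to the remainder.
  leading term y: no divisor's leading term divides it; move 33/2y to the remainder.
  leading term 1: no divisor's leading term divides it; move -27/2 to the remainder.
  remainder -2y^3 + 2y^2 + 33/2y - 27/2 ≠ 0; add h_3 = -2y^3 + 2y^2 + 33/2y - 27/2 to the basis.

S(f_1,h_3): leading monomials are coprime, so the S-polynomial reduces to 0 (Buchberger's first criterion).
S(f_2,h_3): lcm = xy^3. S = -xy^2 + 33/4xy - 27/4x + 3y^4 - 5/2y^3 - 37/2y^2.
  leading term xy^2: subtract (-1/2y^2)·f_1 from -xy^2 + 33/4xy - 27/4x + 3y^4 - 5/2y^3 - 37/2y^2 → 33/4xy - 27/4x + y^4 - 3/2y^3 - 5/2y^2
  leading term xy: subtract (33/8y)·f_1 from 33/4xy - 27/4x + y^4 - 3/2y^3 - 5/2y^2 → -27/4x + y^4 + 15y^3 - 43/4y^2 - 132y
  leading term x: subtract (-27/8)·f_1 from -27/4x + y^4 + 15y^3 - 43/4y^2 - 132y → y^4 + 15y^3 - 97/4y^2 - 501/4y + 108
  leading term y^4: subtract (-1/2y)·h_3 from y^4 + 15y^3 - 97/4y^2 - 501/4y + 108 → 16y^3 - 16y^2 - 132y + 108
  leading term y^3: subtract (-8)·h_3 from 16y^3 - 16y^2 - 132y + 108 → 0
  remainder 0.

Every S-polynomial of the final basis reduces to 0, so we have a Gröbner basis.
Inter-reduce: drop elements whose leading term is divisible by another's, tail-reduce, and make monic.
Reduced Gröbner basis: {x - 2y^2 + y + 16, y^3 - y^2 - 33/4y + 27/4}.

A lex Gröbner basis eliminates variables successively. Here y^3 - y^2 - 33/4y + 27/4 depends only on y, with roots {3, -1 + sqrt(13)/2, -sqrt(13)/2 - 1}; lifting each root through the earlier basis elements recovers the full solutions.
  y = 3: the earlier basis element becomes x + 1 = 0, giving x = -1 — point (-1, 3).
  y = -1 + sqrt(13)/2: the earlier basis element becomes x + 13/2 + 5*sqrt(13)/2 = 0, giving x = -5*sqrt(13)/2 - 13/2 — point (-5*sqrt(13)/2 - 13/2, -1 + sqrt(13)/2).
  y = -sqrt(13)/2 - 1: the earlier basis element becomes x - 5*sqrt(13)/2 + 13/2 = 0, giving x = -13/2 + 5*sqrt(13)/2 — point (-13/2 + 5*sqrt(13)/2, -sqrt(13)/2 - 1).
Each listed point satisfies every original equation (direct substitution).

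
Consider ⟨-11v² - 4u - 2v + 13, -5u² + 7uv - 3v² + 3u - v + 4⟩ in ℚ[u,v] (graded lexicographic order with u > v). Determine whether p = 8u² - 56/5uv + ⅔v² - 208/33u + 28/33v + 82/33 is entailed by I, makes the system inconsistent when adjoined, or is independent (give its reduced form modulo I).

First compute the reduced Gröbner basis of I by Buchberger's algorithm.
f_1 = -11v² - 4u - 2v + 13, LT = v².
f_2 = -5u² + 7uv - 3v² + 3u - v + 4, LT = u².

The S-polynomials (S(f_1,f_2)) all reduce to 0 modulo the current basis, so we have a Gröbner basis.
Inter-reduce: drop elements whose leading term is divisible by another's, tail-reduce, and make monic.
Reduced Gröbner basis: {u² - 7/5uv - 9/11u + 1/11v - 1/11, v² + 4/11u + 2/11v - 13/11}.
Label its elements g_1 = u² - 7/5uv - 9/11u + 1/11v - 1/11, g_2 = v² + 4/11u + 2/11v - 13/11.

Reduce p = 8u² - 56/5uv + ⅔v² - 208/33u + 28/33v + 82/33 modulo G:
  leading term u²: subtract (8)·g_1 from 8u² - 56/5uv + ⅔v² - 208/33u + 28/33v + 82/33 → ⅔v² + 8/33u + 4/33v + 106/33
  leading term v²: subtract (⅔)·g_2 from ⅔v² + 8/33u + 4/33v + 106/33 → 4
  leading term 1: no divisor's leading term divides it; move 4 to the remainder.
  normal form = 4.
The normal form is nonzero, so p ∉ I. Since p minus its normal form lies in I, I + (p) = I + (r) where r = 4; decide whether this ideal is the whole ring.
Here r = 4 is a nonzero constant, hence a unit: 1 ∈ I + (p), the Gröbner basis of I + (p) is {1}, and the enlarged system has no common solution — adjoining p is inconsistent.

The remainder on division by a Gröbner basis is unique — it is the normal form.

Adjoining 8u² - 56/5uv + ⅔v² - 208/33u + 28/33v + 82/33 makes the ideal the whole ring: the system is inconsistent.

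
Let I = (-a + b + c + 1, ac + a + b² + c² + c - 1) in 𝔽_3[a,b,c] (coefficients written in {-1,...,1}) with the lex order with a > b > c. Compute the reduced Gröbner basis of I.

G = {a - b - c - 1, b² + bc + b - c²}

The reduced Gröbner basis is the canonical form of the ideal for this ordering.

f_1 = -a + b + c + 1, LT = a.
f_2 = ac + a + b² + c² + c - 1, LT = ac.

S(f_1,f_2): lcm = ac. S = -a - b² - bc + c² + c + 1.
  leading term a: subtract (1)·f_1 from -a - b² - bc + c² + c + 1 → -b² - bc - b + c²
  leading term b²: no divisor's leading term divides it; move -b² to the remainder.
  leading term bc: no divisor's leading term divides it; move -bc to the remainder.
  leading term b: no divisor's leading term divides it; move -b to the remainder.
  leading term c²: no divisor's leading term divides it; move c² to the remainder.
  remainder -b² - bc - b + c² ≠ 0; add g_3 = -b² - bc - b + c² to the basis.

The other S-polynomials (S(f_1,g_3), S(f_2,g_3)) all reduce to 0 modulo the current basis, so we have a Gröbner basis.
Inter-reduce: drop elements whose leading term is divisible by another's, tail-reduce, and make monic.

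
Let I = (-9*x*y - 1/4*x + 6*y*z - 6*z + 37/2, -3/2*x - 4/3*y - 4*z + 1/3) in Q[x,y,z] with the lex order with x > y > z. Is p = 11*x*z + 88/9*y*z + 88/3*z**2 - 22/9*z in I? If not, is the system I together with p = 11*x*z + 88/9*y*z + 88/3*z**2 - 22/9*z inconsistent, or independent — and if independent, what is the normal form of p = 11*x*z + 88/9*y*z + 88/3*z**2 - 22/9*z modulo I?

11*x*z + 88/9*y*z + 88/3*z**2 - 22/9*z lies in I (it reduces to 0).

First compute the reduced Gröbner basis of I by Buchberger's algorithm.
f_1 = -9*x*y - 1/4*x + 6*y*z - 6*z + 37/2, LT = x*y.
f_2 = -3/2*x - 4/3*y - 4*z + 1/3, LT = x.

S(f_1,f_2): lcm = x*y. S = 1/36*x - 8/9*y**2 - 10/3*y*z + 2/9*y + 2/3*z - 37/18.
  leading term x: subtract (-1/54)·f_2 from 1/36*x - 8/9*y**2 - 10/3*y*z + 2/9*y + 2/3*z - 37/18 → -8/9*y**2 - 10/3*y*z + 16/81*y + 16/27*z - 166/81
  leading term y**2: no divisor's leading term divides it; move -8/9*y**2 to the remainder.
  leading term y*z: no divisor's leading term divides it; move -10/3*y*z to the remainder.
  leading term y: no divisor's leading term divides it; move 16/81*y to the remainder.
  leading term z: no divisor's leading term divides it; move 16/27*z to the remainder.
  leading term 1: no divisor's leading term divides it; move -166/81 to the remainder.
  remainder -8/9*y**2 - 10/3*y*z + 16/81*y + 16/27*z - 166/81 ≠ 0; add h_3 = -8/9*y**2 - 10/3*y*z + 16/81*y + 16/27*z - 166/81 to the basis.

S(f_1,h_3): lcm = x*y**2. S = -15/4*x*y*z + 1/4*x*y + 2/3*x*z - 83/36*x - 2/3*y**2*z + 2/3*y*z - 37/18*y.
  leading term x*y*z: subtract (5/12*z)·f_1 from -15/4*x*y*z + 1/4*x*y + 2/3*x*z - 83/36*x - 2/3*y**2*z + 2/3*y*z - 37/18*y → 1/4*x*y + 37/48*x*z - 83/36*x - 2/3*y**2*z - 5/2*y*z**2 + 2/3*y*z - 37/18*y + 5/2*z**2 - 185/24*z
  leading term x*y: subtract (-1/36)·f_1 from 1/4*x*y + 37/48*x*z - 83/36*x - 2/3*y**2*z - 5/2*y*z**2 + 2/3*y*z - 37/18*y + 5/2*z**2 - 185/24*z → 37/48*x*z - 37/16*x - 2/3*y**2*z - 5/2*y*z**2 + 5/6*y*z - 37/18*y + 5/2*z**2 - 63/8*z + 37/72
  leading term x*z: subtract (-37/72*z)·f_2 from 37/48*x*z - 37/16*x - 2/3*y**2*z - 5/2*y*z**2 + 5/6*y*z - 37/18*y + 5/2*z**2 - 63/8*z + 37/72 → -37/16*x - 2/3*y**2*z - 5/2*y*z**2 + 4/27*y*z - 37/18*y + 4/9*z**2 - 208/27*z + 37/72
  leading term x: subtract (37/24)·f_2 from -37/16*x - 2/3*y**2*z - 5/2*y*z**2 + 4/27*y*z - 37/18*y + 4/9*z**2 - 208/27*z + 37/72 → -2/3*y**2*z - 5/2*y*z**2 + 4/27*y*z + 4/9*z**2 - 83/54*z
  leading term y**2*z: subtract (3/4*z)·h_3 from -2/3*y**2*z - 5/2*y*z**2 + 4/27*y*z + 4/9*z**2 - 83/54*z → 0
  remainder 0.

S(f_2,h_3): leading monomials are coprime, so the S-polynomial reduces to 0 (Buchberger's first criterion).
Every S-polynomial of the final basis reduces to 0, so we have a Gröbner basis.
Inter-reduce: drop elements whose leading term is divisible by another's, tail-reduce, and make monic.
Reduced Gröbner basis: {x + 8/9*y + 8/3*z - 2/9, y**2 + 15/4*y*z - 2/9*y - 2/3*z + 83/36}.
Label its elements g_1 = x + 8/9*y + 8/3*z - 2/9, g_2 = y**2 + 15/4*y*z - 2/9*y - 2/3*z + 83/36.

Reduce p = 11*x*z + 88/9*y*z + 88/3*z**2 - 22/9*z modulo G:
  leading term x*z: subtract (11*z)·g_1 from 11*x*z + 88/9*y*z + 88/3*z**2 - 22/9*z → 0
  normal form = 0.
Since the normal form is 0, p ∈ I.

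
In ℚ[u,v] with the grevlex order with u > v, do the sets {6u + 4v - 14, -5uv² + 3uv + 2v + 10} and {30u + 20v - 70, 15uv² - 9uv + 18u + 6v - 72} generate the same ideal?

Equality of ideals is decidable: compute both reduced Gröbner bases (unique for the ordering) and check whether they agree.
Buchberger on the first generating set:
f_1 = 6u + 4v - 14, LT = u.
f_2 = -5uv² + 3uv + 2v + 10, LT = uv².

S(f_1,f_2): lcm = uv². S = ⅔v³ + ⅗uv - 7/3v² + ⅖v + 2.
  leading term v³: no divisor's leading term divides it; move ⅔v³ to the remainder.
  leading term uv: subtract (1/10v)·f_1 from ⅗uv - 7/3v² + ⅖v + 2 → -41/15v² + 9/5v + 2
  leading term v²: no divisor's leading term divides it; move -41/15v² to the remainder.
  leading term v: no divisor's leading term divides it; move 9/5v to the remainder.
  leading term 1: no divisor's leading term divides it; move 2 to the remainder.
  remainder ⅔v³ - 41/15v² + 9/5v + 2 ≠ 0; add g_3 = ⅔v³ - 41/15v² + 9/5v + 2 to the basis.

The other S-polynomials (S(f_1,g_3), S(f_2,g_3)) all reduce to 0 modulo the current basis, so we have a Gröbner basis.
Inter-reduce: drop elements whose leading term is divisible by another's, tail-reduce, and make monic.
Reduced Gröbner basis: {v³ - 41/10v² + 27/10v + 3, u + ⅔v - 7/3}.

Buchberger on the second generating set:
h_1 = 30u + 20v - 70, LT = u.
h_2 = 15uv² - 9uv + 18u + 6v - 72, LT = uv².

S(h_1,h_2): lcm = uv². S = ⅔v³ + ⅗uv - 7/3v² - 6/5u - ⅖v + 24/5.
  leading term v³: no divisor's leading term divides it; move ⅔v³ to the remainder.
  leading term uv: subtract (1/50v)·h_1 from ⅗uv - 7/3v² - 6/5u - ⅖v + 24/5 → -41/15v² - 6/5u + v + 24/5
  leading term v²: no divisor's leading term divides it; move -41/15v² to the remainder.
  leading term u: subtract (-1/25)·h_1 from -6/5u + v + 24/5 → 9/5v + 2
  leading term v: no divisor's leading term divides it; move 9/5v to the remainder.
  leading term 1: no divisor's leading term divides it; move 2 to the remainder.
  remainder ⅔v³ - 41/15v² + 9/5v + 2 ≠ 0; add k_3 = ⅔v³ - 41/15v² + 9/5v + 2 to the basis.

The other S-polynomials (S(h_1,k_3), S(h_2,k_3)) all reduce to 0 modulo the current basis, so we have a Gröbner basis.
Inter-reduce: drop elements whose leading term is divisible by another's, tail-reduce, and make monic.
Reduced Gröbner basis: {v³ - 41/10v² + 27/10v + 3, u + ⅔v - 7/3}.

These coincide, so the ideals are equal.

Yes, the ideals are equal.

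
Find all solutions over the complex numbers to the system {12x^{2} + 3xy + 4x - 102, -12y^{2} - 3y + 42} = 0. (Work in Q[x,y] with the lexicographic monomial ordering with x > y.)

Compute a lex Gröbner basis by Buchberger's algorithm.
f_1 = 12x^{2} + 3xy + 4x - 102, LT = x^{2}.
f_2 = -12y^{2} - 3y + 42, LT = y^{2}.

The S-polynomials (S(f_1,f_2)) all reduce to 0 modulo the current basis, so we have a Gröbner basis.
Inter-reduce: drop elements whose leading term is divisible by another's, tail-reduce, and make monic.
Reduced Gröbner basis: {x^{2} + \tfrac{1}{4}xy + \tfrac{1}{3}x - \tfrac{17}{2}, y^{2} + \tfrac{1}{4}y - \tfrac{7}{2}}.

Since the basis is lex-ordered, y^{2} + \tfrac{1}{4}y - \tfrac{7}{2} is univariate in y. Its roots are {-2, 7/4}. Back-substituting each root into the other basis elements fixes the other coordinates.
  y = -2: the earlier basis element becomes x^{2} - \tfrac{1}{6}x - \tfrac{17}{2} = 0, giving x = -17/6, 3 — points (-17/6, -2), (3, -2).
  y = 7/4: the earlier basis element becomes x^{2} + \tfrac{37}{48}x - \tfrac{17}{2} = 0, giving x = -37/96 + sqrt(79705)/96, -sqrt(79705)/96 - 37/96 — points (-37/96 + sqrt(79705)/96, 7/4), (-sqrt(79705)/96 - 37/96, 7/4).

{(-17/6, -2), (3, -2), (-37/96 + sqrt(79705)/96, 7/4), (-sqrt(79705)/96 - 37/96, 7/4)}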